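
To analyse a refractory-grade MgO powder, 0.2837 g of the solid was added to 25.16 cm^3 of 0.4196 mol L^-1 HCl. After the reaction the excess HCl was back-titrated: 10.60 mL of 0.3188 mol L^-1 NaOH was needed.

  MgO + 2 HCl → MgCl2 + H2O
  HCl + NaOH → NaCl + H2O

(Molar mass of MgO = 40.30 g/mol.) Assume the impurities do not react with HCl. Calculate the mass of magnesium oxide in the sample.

n(HCl) added = 0.02516 × 0.4196 = 0.01056 mol
n(NaOH) used in back-titration = 0.01060 × 0.3188 = 3.379 × 10^-3 mol
n(HCl) left over = 3.379 × 10^-3 mol (1:1 ratio)
n(HCl) consumed by analyte = 0.01056 − 3.379 × 10^-3 = 7.178 × 10^-3 mol
From the 1:2 ratio, n(MgO) = 1/2 × 7.178 × 10^-3 = 3.589 × 10^-3 mol
mass of MgO = 3.589 × 10^-3 × 40.30 = 0.1446 g

0.1446 g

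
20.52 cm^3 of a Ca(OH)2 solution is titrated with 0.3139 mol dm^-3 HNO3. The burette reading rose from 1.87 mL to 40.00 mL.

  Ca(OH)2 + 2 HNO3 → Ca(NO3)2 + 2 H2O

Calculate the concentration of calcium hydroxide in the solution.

0.2916 mol/L

n(HNO3) = 0.03813 L × 0.3139 mol/L = 0.01197 mol
From the 1:2 mole ratio, n(Ca(OH)2) = 1/2 × 0.01197 = 5.985 × 10^-3 mol
[Ca(OH)2] = 5.985 × 10^-3 mol / 0.02052 L = 0.2916 mol/L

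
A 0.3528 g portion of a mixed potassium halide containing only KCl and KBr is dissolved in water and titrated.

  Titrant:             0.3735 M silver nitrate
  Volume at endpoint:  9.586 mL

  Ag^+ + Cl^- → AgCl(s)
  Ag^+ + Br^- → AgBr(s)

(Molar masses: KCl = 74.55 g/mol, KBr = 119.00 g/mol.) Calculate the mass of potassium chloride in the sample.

n(AgNO3) = 0.009586 × 0.3735 = 3.580 × 10^-3 mol
Let x = n(KCl), y = n(KBr).
Titrant: 1x + 1y = 3.580 × 10^-3;  mass: 74.55x + 119.00y = 0.3528
Solving, x = 1.648 × 10^-3 mol, y = 1.932 × 10^-3 mol
mass of KCl = 1.648 × 10^-3 × 74.55 = 0.1229 g

0.1229 g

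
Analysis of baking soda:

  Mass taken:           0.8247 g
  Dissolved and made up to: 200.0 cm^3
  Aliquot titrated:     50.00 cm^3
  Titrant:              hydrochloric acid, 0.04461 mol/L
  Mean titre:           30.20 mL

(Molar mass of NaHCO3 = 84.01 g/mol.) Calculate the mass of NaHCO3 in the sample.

0.4527 g

NaHCO3 + HCl → NaCl + H2O + CO2
n(HCl) per titration = 0.03020 × 0.04461 = 1.347 × 10^-3 mol
n(NaHCO3) in each aliquot = 1.347 × 10^-3 mol (1:1 ratio)
n(NaHCO3) in the whole flask = 1.347 × 10^-3 × 200.0/50.00 = 5.389 × 10^-3 mol
mass of NaHCO3 = 5.389 × 10^-3 × 84.01 = 0.4527 g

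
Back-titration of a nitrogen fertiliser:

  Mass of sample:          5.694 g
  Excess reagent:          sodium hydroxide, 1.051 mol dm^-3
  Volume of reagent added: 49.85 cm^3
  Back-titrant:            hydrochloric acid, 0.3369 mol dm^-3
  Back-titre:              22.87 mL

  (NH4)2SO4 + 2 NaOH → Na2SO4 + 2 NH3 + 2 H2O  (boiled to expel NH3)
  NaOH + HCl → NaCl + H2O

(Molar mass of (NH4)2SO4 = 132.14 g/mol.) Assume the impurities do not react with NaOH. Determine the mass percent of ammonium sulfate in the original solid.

51.85 %

n(NaOH) added = 0.04985 × 1.051 = 0.05239 mol
n(HCl) used in back-titration = 0.02287 × 0.3369 = 7.705 × 10^-3 mol
n(NaOH) left over = 7.705 × 10^-3 mol (1:1 ratio)
n(NaOH) consumed by analyte = 0.05239 − 7.705 × 10^-3 = 0.04469 mol
From the 1:2 ratio, n((NH4)2SO4) = 1/2 × 0.04469 = 0.02234 mol
mass of (NH4)2SO4 = 0.02234 × 132.14 = 2.952 g
% (NH4)2SO4 = 2.952 / 5.694 × 100 = 51.85 %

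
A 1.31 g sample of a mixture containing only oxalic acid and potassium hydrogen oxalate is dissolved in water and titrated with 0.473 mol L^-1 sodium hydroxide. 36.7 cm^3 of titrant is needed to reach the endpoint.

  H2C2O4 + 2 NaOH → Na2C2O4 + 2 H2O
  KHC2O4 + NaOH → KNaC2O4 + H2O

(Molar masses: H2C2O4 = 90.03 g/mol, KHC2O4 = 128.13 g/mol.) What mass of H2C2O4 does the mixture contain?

n(NaOH) = 0.0367 × 0.473 = 0.0174 mol
Let x = n(H2C2O4), y = n(KHC2O4).
Titrant: 2x + 1y = 0.0174;  mass: 90.03x + 128.13y = 1.31
Solving, x = 5.50 × 10^-3 mol, y = 6.36 × 10^-3 mol
mass of H2C2O4 = 5.50 × 10^-3 × 90.03 = 0.495 g

0.495 g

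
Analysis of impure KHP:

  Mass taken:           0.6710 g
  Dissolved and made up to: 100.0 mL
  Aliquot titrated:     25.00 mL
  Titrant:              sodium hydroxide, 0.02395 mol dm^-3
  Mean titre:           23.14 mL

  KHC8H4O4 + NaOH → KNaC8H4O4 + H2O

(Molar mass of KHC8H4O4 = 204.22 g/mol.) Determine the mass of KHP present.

0.4527 g

n(NaOH) per titration = 0.02314 × 0.02395 = 5.542 × 10^-4 mol
n(KHC8H4O4) in each aliquot = 5.542 × 10^-4 mol (1:1 ratio)
n(KHC8H4O4) in the whole flask = 5.542 × 10^-4 × 100.0/25.00 = 2.217 × 10^-3 mol
mass of KHC8H4O4 = 2.217 × 10^-3 × 204.22 = 0.4527 g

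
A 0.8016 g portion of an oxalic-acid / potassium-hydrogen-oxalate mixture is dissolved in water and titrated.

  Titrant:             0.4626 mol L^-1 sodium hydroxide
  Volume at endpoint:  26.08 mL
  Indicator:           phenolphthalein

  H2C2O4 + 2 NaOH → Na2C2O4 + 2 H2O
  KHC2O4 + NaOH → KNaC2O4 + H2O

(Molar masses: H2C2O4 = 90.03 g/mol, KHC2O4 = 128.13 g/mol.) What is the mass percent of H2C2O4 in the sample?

n(NaOH) = 0.02608 × 0.4626 = 0.01206 mol
Let x = n(H2C2O4), y = n(KHC2O4).
Titrant: 2x + 1y = 0.01206;  mass: 90.03x + 128.13y = 0.8016
Solving, x = 4.477 × 10^-3 mol, y = 3.110 × 10^-3 mol
mass of H2C2O4 = 4.477 × 10^-3 × 90.03 = 0.4031 g
% H2C2O4 = 0.4031 / 0.8016 × 100 = 50.28 %

50.28 %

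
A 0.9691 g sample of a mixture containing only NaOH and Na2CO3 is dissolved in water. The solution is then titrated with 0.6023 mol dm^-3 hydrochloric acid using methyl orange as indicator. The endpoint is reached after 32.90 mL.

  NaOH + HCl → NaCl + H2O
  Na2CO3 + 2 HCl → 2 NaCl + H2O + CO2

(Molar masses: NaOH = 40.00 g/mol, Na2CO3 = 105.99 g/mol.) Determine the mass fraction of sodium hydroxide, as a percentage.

25.74 %

n(HCl) = 0.03290 × 0.6023 = 0.01982 mol
Let x = n(NaOH), y = n(Na2CO3).
Titrant: 1x + 2y = 0.01982;  mass: 40.00x + 105.99y = 0.9691
Solving, x = 6.236 × 10^-3 mol, y = 6.790 × 10^-3 mol
mass of NaOH = 6.236 × 10^-3 × 40.00 = 0.2494 g
% NaOH = 0.2494 / 0.9691 × 100 = 25.74 %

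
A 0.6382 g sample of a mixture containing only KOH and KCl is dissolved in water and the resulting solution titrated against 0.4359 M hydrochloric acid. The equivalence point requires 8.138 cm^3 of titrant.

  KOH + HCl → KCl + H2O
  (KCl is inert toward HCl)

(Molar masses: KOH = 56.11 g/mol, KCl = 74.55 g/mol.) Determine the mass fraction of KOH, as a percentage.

31.19 %

n(HCl) = 0.008138 × 0.4359 = 3.547 × 10^-3 mol
Let x = n(KOH), y = n(KCl).
Titrant: 1x = 3.547 × 10^-3;  mass: 56.11x + 74.55y = 0.6382
Solving, x = 3.547 × 10^-3 mol, y = 5.891 × 10^-3 mol
mass of KOH = 3.547 × 10^-3 × 56.11 = 0.1990 g
% KOH = 0.1990 / 0.6382 × 100 = 31.19 %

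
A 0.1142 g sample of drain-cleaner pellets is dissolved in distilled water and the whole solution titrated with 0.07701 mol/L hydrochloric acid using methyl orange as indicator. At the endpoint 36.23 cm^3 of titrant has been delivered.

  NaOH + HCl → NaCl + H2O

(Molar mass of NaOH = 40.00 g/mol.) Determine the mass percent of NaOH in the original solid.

97.73 %

n(HCl) = 0.03623 L × 0.07701 mol/L = 2.790 × 10^-3 mol
n(NaOH) = 2.790 × 10^-3 mol (1:1 ratio)
mass of NaOH = 2.790 × 10^-3 × 40.00 g/mol = 0.1116 g
% NaOH = 0.1116 / 0.1142 × 100 = 97.73 %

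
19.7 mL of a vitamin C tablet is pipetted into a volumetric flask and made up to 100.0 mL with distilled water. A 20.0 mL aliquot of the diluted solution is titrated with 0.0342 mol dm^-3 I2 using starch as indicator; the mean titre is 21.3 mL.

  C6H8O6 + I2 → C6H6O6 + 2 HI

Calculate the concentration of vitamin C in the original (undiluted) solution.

0.185 mol/L

n(I2) = 0.0213 × 0.0342 = 7.28 × 10^-4 mol
n(C6H8O6) in the aliquot = 7.28 × 10^-4 mol (1:1 ratio)
[C6H8O6]_dilute = 7.28 × 10^-4 / 0.0200 = 0.0364 mol/L
Dilution factor = 100.0 / 19.7 = 5.076
[C6H8O6]_stock = 0.0364 × 5.076 = 0.185 mol/L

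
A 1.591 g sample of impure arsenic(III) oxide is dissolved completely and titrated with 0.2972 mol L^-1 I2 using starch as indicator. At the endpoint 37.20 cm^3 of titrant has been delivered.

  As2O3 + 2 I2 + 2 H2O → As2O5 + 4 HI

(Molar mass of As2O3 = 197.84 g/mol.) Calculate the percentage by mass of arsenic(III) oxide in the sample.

68.74 %

n(I2) = 0.03720 L × 0.2972 mol/L = 0.01106 mol
From the 1:2 ratio, n(As2O3) = 1/2 × 0.01106 = 5.528 × 10^-3 mol
mass of As2O3 = 5.528 × 10^-3 × 197.84 g/mol = 1.094 g
% As2O3 = 1.094 / 1.591 × 100 = 68.74 %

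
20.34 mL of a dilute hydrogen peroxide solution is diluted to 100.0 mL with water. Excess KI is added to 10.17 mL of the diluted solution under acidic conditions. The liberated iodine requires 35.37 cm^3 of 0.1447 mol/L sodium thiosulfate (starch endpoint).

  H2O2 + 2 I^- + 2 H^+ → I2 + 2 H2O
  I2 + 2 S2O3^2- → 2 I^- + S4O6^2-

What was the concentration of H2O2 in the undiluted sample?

1.237 mol/L

n(S2O3^2-) = 0.03537 × 0.1447 = 5.118 × 10^-3 mol
n(I2) = n(S2O3^2-)/2 = 2.559 × 10^-3 mol
n(H2O2) in the aliquot = 2.559 × 10^-3 mol (1:1 ratio)
[H2O2]_dilute = 2.559 × 10^-3 / 0.01017 = 0.2516 mol/L
[H2O2]_original = 0.2516 × 100.0/20.34 = 1.237 mol/L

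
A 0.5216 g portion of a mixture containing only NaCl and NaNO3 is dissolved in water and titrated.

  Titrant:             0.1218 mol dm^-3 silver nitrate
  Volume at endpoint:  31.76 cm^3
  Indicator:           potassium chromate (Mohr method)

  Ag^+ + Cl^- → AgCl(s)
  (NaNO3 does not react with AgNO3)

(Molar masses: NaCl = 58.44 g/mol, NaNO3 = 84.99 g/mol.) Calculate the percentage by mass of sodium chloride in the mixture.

43.34 %

n(AgNO3) = 0.03176 × 0.1218 = 3.868 × 10^-3 mol
Let x = n(NaCl), y = n(NaNO3).
Titrant: 1x = 3.868 × 10^-3;  mass: 58.44x + 84.99y = 0.5216
Solving, x = 3.868 × 10^-3 mol, y = 3.477 × 10^-3 mol
mass of NaCl = 3.868 × 10^-3 × 58.44 = 0.2261 g
% NaCl = 0.2261 / 0.5216 × 100 = 43.34 %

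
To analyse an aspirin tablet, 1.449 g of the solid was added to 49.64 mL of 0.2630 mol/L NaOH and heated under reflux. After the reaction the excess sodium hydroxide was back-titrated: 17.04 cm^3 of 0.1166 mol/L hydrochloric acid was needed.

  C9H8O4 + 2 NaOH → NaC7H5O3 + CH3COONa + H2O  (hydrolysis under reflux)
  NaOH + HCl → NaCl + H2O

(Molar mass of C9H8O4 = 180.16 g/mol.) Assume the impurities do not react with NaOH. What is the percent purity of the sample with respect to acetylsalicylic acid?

68.81 %

n(NaOH) added = 0.04964 × 0.2630 = 0.01306 mol
n(HCl) used in back-titration = 0.01704 × 0.1166 = 1.987 × 10^-3 mol
n(NaOH) left over = 1.987 × 10^-3 mol (1:1 ratio)
n(NaOH) consumed by analyte = 0.01306 − 1.987 × 10^-3 = 0.01107 mol
From the 1:2 ratio, n(C9H8O4) = 1/2 × 0.01107 = 5.534 × 10^-3 mol
mass of C9H8O4 = 5.534 × 10^-3 × 180.16 = 0.9970 g
% C9H8O4 = 0.9970 / 1.449 × 100 = 68.81 %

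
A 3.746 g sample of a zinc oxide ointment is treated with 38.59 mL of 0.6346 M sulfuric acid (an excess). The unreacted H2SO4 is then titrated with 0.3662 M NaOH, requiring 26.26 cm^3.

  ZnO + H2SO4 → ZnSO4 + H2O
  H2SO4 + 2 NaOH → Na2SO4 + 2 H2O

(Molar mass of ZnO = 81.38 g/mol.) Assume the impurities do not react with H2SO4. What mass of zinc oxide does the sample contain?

n(H2SO4) added = 0.03859 × 0.6346 = 0.02449 mol
n(NaOH) used in back-titration = 0.02626 × 0.3662 = 9.616 × 10^-3 mol
From the 1:2 ratio, n(H2SO4) left over = 1/2 × 9.616 × 10^-3 = 4.808 × 10^-3 mol
n(H2SO4) consumed by analyte = 0.02449 − 4.808 × 10^-3 = 0.01968 mol
n(ZnO) = 0.01968 mol (1:1 ratio)
mass of ZnO = 0.01968 × 81.38 = 1.602 g

1.602 g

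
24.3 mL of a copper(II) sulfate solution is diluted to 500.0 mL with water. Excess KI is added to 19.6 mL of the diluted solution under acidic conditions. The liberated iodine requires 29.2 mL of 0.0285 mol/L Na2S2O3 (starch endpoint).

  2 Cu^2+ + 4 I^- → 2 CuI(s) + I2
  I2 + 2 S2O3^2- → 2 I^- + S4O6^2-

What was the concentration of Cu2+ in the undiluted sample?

n(S2O3^2-) = 0.0292 × 0.0285 = 8.32 × 10^-4 mol
n(I2) = n(S2O3^2-)/2 = 4.16 × 10^-4 mol
From the 2:1 ratio, n(Cu2+) in the aliquot = 2/1 × 4.16 × 10^-4 = 8.32 × 10^-4 mol
[Cu2+]_dilute = 8.32 × 10^-4 / 0.0196 = 0.0425 mol/L
[Cu2+]_original = 0.0425 × 500.0/24.3 = 0.874 mol/L

0.874 mol/L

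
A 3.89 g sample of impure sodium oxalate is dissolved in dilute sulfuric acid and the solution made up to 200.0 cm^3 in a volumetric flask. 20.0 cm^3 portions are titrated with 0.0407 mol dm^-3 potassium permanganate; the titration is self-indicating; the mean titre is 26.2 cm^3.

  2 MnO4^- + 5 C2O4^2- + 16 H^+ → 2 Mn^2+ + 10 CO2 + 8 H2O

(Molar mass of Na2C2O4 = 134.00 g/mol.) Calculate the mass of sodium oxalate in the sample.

n(KMnO4) per titration = 0.0262 × 0.0407 = 1.07 × 10^-3 mol
From the 5:2 ratio, n(Na2C2O4) in each aliquot = 5/2 × 1.07 × 10^-3 = 2.67 × 10^-3 mol
n(Na2C2O4) in the whole flask = 2.67 × 10^-3 × 200.0/20.0 = 0.0267 mol
mass of Na2C2O4 = 0.0267 × 134.00 = 3.57 g

3.57 g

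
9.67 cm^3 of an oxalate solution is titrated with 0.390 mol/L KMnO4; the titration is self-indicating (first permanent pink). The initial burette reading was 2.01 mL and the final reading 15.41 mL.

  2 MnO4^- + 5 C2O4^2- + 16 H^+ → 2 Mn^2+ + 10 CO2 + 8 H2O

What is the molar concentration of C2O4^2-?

1.35 mol/L

n(KMnO4) = 0.0134 L × 0.390 mol/L = 5.23 × 10^-3 mol
From the 5:2 mole ratio, n(C2O4^2-) = 5/2 × 5.23 × 10^-3 = 0.0131 mol
[C2O4^2-] = 0.0131 mol / 0.00967 L = 1.35 mol/L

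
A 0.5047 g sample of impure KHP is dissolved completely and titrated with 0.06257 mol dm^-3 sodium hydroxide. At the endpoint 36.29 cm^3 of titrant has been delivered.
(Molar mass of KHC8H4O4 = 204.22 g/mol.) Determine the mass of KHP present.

0.4637 g

KHC8H4O4 + NaOH → KNaC8H4O4 + H2O
n(NaOH) = 0.03629 L × 0.06257 mol/L = 2.271 × 10^-3 mol
n(KHC8H4O4) = 2.271 × 10^-3 mol (1:1 ratio)
mass of KHC8H4O4 = 2.271 × 10^-3 × 204.22 g/mol = 0.4637 g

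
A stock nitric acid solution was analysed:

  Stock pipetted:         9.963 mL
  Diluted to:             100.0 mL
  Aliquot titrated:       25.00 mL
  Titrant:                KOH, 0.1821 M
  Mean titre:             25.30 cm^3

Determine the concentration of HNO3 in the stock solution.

HNO3 + KOH → KNO3 + H2O
n(KOH) = 0.02530 × 0.1821 = 4.607 × 10^-3 mol
n(HNO3) in the aliquot = 4.607 × 10^-3 mol (1:1 ratio)
[HNO3]_dilute = 4.607 × 10^-3 / 0.02500 = 0.1843 mol/L
Dilution factor = 100.0 / 9.963 = 10.04
[HNO3]_stock = 0.1843 × 10.04 = 1.850 mol/L

1.850 M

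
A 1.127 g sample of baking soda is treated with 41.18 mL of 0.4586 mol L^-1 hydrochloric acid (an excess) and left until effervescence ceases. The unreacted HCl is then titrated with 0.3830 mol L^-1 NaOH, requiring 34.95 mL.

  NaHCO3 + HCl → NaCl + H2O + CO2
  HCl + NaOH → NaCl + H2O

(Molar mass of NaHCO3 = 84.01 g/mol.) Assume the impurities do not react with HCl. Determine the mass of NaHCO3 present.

n(HCl) added = 0.04118 × 0.4586 = 0.01889 mol
n(NaOH) used in back-titration = 0.03495 × 0.3830 = 0.01339 mol
n(HCl) left over = 0.01339 mol (1:1 ratio)
n(HCl) consumed by analyte = 0.01889 − 0.01339 = 5.499 × 10^-3 mol
n(NaHCO3) = 5.499 × 10^-3 mol (1:1 ratio)
mass of NaHCO3 = 5.499 × 10^-3 × 84.01 = 0.4620 g

0.4620 g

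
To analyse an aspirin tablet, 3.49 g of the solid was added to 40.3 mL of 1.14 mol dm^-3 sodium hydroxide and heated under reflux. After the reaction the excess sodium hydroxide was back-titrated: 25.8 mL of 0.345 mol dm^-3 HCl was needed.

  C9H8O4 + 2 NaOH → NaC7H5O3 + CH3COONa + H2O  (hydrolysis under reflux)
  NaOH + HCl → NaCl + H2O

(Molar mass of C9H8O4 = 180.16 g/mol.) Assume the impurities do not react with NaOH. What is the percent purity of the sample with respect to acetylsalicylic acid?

95.6 %

n(NaOH) added = 0.0403 × 1.14 = 0.0459 mol
n(HCl) used in back-titration = 0.0258 × 0.345 = 8.90 × 10^-3 mol
n(NaOH) left over = 8.90 × 10^-3 mol (1:1 ratio)
n(NaOH) consumed by analyte = 0.0459 − 8.90 × 10^-3 = 0.0370 mol
From the 1:2 ratio, n(C9H8O4) = 1/2 × 0.0370 = 0.0185 mol
mass of C9H8O4 = 0.0185 × 180.16 = 3.34 g
% C9H8O4 = 3.34 / 3.49 × 100 = 95.6 %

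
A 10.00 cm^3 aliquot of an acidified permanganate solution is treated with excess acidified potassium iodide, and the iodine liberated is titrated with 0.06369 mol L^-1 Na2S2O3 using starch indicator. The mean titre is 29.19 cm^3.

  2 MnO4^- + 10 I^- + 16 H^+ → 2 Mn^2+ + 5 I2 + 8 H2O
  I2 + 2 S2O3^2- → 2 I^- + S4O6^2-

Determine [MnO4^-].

0.03718 mol/L

n(S2O3^2-) = 0.02919 × 0.06369 = 1.859 × 10^-3 mol
n(I2) = n(S2O3^2-)/2 = 9.296 × 10^-4 mol
From the 2:5 ratio, n(MnO4^-) in the aliquot = 2/5 × 9.296 × 10^-4 = 3.718 × 10^-4 mol
[MnO4^-] = 3.718 × 10^-4 / 0.01000 = 0.03718 mol/L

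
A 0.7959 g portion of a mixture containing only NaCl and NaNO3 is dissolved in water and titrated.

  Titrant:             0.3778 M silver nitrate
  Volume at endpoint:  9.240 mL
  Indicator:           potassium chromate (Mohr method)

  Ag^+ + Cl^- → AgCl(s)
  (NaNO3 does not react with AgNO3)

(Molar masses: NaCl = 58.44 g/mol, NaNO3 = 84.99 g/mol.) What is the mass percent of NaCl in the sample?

n(AgNO3) = 0.009240 × 0.3778 = 3.491 × 10^-3 mol
Let x = n(NaCl), y = n(NaNO3).
Titrant: 1x = 3.491 × 10^-3;  mass: 58.44x + 84.99y = 0.7959
Solving, x = 3.491 × 10^-3 mol, y = 6.964 × 10^-3 mol
mass of NaCl = 3.491 × 10^-3 × 58.44 = 0.2040 g
% NaCl = 0.2040 / 0.7959 × 100 = 25.63 %

25.63 %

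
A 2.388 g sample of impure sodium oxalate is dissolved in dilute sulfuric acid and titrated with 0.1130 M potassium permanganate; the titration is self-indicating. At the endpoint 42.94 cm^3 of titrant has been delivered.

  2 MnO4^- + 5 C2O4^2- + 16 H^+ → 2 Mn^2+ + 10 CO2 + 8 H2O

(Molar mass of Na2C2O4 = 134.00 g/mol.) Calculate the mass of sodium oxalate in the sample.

1.625 g

n(KMnO4) = 0.04294 L × 0.1130 mol/L = 4.852 × 10^-3 mol
From the 5:2 ratio, n(Na2C2O4) = 5/2 × 4.852 × 10^-3 = 0.01213 mol
mass of Na2C2O4 = 0.01213 × 134.00 g/mol = 1.625 g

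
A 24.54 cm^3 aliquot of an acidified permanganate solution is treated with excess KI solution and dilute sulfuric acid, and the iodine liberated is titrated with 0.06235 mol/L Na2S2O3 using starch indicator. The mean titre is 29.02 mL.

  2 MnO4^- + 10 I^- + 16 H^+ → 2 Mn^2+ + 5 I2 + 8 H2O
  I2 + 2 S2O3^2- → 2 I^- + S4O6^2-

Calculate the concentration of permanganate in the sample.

n(S2O3^2-) = 0.02902 × 0.06235 = 1.809 × 10^-3 mol
n(I2) = n(S2O3^2-)/2 = 9.047 × 10^-4 mol
From the 2:5 ratio, n(MnO4^-) in the aliquot = 2/5 × 9.047 × 10^-4 = 3.619 × 10^-4 mol
[MnO4^-] = 3.619 × 10^-4 / 0.02454 = 0.01475 mol/L

0.01475 mol/L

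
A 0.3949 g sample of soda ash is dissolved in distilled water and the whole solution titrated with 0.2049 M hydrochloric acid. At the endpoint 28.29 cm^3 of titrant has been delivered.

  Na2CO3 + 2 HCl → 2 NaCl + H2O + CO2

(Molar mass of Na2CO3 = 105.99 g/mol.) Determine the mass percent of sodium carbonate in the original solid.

n(HCl) = 0.02829 L × 0.2049 mol/L = 5.797 × 10^-3 mol
From the 1:2 ratio, n(Na2CO3) = 1/2 × 5.797 × 10^-3 = 2.898 × 10^-3 mol
mass of Na2CO3 = 2.898 × 10^-3 × 105.99 g/mol = 0.3072 g
% Na2CO3 = 0.3072 / 0.3949 × 100 = 77.79 %

77.79 %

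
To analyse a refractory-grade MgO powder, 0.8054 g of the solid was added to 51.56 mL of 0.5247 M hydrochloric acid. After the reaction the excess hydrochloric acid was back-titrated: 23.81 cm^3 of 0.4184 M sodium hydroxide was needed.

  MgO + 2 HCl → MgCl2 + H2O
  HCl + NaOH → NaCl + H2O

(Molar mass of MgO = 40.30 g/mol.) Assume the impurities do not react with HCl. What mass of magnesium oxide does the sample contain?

0.3444 g

n(HCl) added = 0.05156 × 0.5247 = 0.02705 mol
n(NaOH) used in back-titration = 0.02381 × 0.4184 = 9.962 × 10^-3 mol
n(HCl) left over = 9.962 × 10^-3 mol (1:1 ratio)
n(HCl) consumed by analyte = 0.02705 − 9.962 × 10^-3 = 0.01709 mol
From the 1:2 ratio, n(MgO) = 1/2 × 0.01709 = 8.546 × 10^-3 mol
mass of MgO = 8.546 × 10^-3 × 40.30 = 0.3444 g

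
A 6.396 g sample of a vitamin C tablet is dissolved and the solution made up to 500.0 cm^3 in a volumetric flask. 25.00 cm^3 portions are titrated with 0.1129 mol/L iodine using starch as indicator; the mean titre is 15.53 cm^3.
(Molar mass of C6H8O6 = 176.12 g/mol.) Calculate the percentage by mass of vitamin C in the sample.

96.56 %

C6H8O6 + I2 → C6H6O6 + 2 HI
n(I2) per titration = 0.01553 × 0.1129 = 1.753 × 10^-3 mol
n(C6H8O6) in each aliquot = 1.753 × 10^-3 mol (1:1 ratio)
n(C6H8O6) in the whole flask = 1.753 × 10^-3 × 500.0/25.00 = 0.03507 mol
mass of C6H8O6 = 0.03507 × 176.12 = 6.176 g
% C6H8O6 = 6.176 / 6.396 × 100 = 96.56 %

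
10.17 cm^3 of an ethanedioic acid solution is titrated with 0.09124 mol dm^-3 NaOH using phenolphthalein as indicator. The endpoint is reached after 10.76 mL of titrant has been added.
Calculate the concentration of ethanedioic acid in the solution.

0.04827 mol/L

H2C2O4 + 2 NaOH → Na2C2O4 + 2 H2O
n(NaOH) = 0.01076 L × 0.09124 mol/L = 9.817 × 10^-4 mol
From the 1:2 mole ratio, n(H2C2O4) = 1/2 × 9.817 × 10^-4 = 4.909 × 10^-4 mol
[H2C2O4] = 4.909 × 10^-4 mol / 0.01017 L = 0.04827 mol/L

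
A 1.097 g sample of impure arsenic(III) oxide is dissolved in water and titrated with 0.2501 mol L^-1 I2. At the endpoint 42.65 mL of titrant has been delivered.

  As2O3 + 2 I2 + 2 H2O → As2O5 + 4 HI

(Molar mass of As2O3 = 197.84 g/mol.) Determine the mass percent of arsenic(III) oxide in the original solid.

96.19 %

n(I2) = 0.04265 L × 0.2501 mol/L = 0.01067 mol
From the 1:2 ratio, n(As2O3) = 1/2 × 0.01067 = 5.333 × 10^-3 mol
mass of As2O3 = 5.333 × 10^-3 × 197.84 g/mol = 1.055 g
% As2O3 = 1.055 / 1.097 × 100 = 96.19 %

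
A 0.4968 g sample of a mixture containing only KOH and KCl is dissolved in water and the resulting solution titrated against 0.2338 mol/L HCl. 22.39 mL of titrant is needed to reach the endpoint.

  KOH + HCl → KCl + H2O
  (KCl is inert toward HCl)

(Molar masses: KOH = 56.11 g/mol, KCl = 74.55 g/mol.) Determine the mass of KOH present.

n(HCl) = 0.02239 × 0.2338 = 5.235 × 10^-3 mol
Let x = n(KOH), y = n(KCl).
Titrant: 1x = 5.235 × 10^-3;  mass: 56.11x + 74.55y = 0.4968
Solving, x = 5.235 × 10^-3 mol, y = 2.724 × 10^-3 mol
mass of KOH = 5.235 × 10^-3 × 56.11 = 0.2937 g

0.2937 g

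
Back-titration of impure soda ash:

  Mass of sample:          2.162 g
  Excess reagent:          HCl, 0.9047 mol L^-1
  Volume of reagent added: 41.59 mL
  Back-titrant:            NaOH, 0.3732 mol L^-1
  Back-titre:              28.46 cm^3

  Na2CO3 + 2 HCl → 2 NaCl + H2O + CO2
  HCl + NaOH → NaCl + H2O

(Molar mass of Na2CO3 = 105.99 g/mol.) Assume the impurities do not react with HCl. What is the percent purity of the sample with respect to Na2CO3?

n(HCl) added = 0.04159 × 0.9047 = 0.03763 mol
n(NaOH) used in back-titration = 0.02846 × 0.3732 = 0.01062 mol
n(HCl) left over = 0.01062 mol (1:1 ratio)
n(HCl) consumed by analyte = 0.03763 − 0.01062 = 0.02701 mol
From the 1:2 ratio, n(Na2CO3) = 1/2 × 0.02701 = 0.01350 mol
mass of Na2CO3 = 0.01350 × 105.99 = 1.431 g
% Na2CO3 = 1.431 / 2.162 × 100 = 66.20 %

66.20 %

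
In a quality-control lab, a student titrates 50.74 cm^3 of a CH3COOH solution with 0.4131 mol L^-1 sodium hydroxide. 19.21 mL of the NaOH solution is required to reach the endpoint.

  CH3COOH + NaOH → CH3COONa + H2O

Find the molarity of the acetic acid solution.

0.1564 mol/L

n(NaOH) = 0.01921 L × 0.4131 mol/L = 7.936 × 10^-3 mol
n(CH3COOH) = 7.936 × 10^-3 mol (1:1 mole ratio)
[CH3COOH] = 7.936 × 10^-3 mol / 0.05074 L = 0.1564 mol/L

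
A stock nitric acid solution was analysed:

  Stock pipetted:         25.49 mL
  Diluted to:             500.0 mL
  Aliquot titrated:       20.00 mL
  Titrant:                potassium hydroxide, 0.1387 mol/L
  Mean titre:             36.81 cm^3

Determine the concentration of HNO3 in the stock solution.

5.007 mol/L

HNO3 + KOH → KNO3 + H2O
n(KOH) = 0.03681 × 0.1387 = 5.106 × 10^-3 mol
n(HNO3) in the aliquot = 5.106 × 10^-3 mol (1:1 ratio)
[HNO3]_dilute = 5.106 × 10^-3 / 0.02000 = 0.2553 mol/L
Dilution factor = 500.0 / 25.49 = 19.62
[HNO3]_stock = 0.2553 × 19.62 = 5.007 mol/L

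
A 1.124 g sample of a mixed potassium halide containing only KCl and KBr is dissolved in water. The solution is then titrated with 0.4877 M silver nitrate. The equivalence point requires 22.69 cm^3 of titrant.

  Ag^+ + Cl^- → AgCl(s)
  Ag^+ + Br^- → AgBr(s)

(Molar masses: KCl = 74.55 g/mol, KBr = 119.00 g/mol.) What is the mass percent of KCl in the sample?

n(AgNO3) = 0.02269 × 0.4877 = 0.01107 mol
Let x = n(KCl), y = n(KBr).
Titrant: 1x + 1y = 0.01107;  mass: 74.55x + 119.00y = 1.124
Solving, x = 4.338 × 10^-3 mol, y = 6.727 × 10^-3 mol
mass of KCl = 4.338 × 10^-3 × 74.55 = 0.3234 g
% KCl = 0.3234 / 1.124 × 100 = 28.77 %

28.77 %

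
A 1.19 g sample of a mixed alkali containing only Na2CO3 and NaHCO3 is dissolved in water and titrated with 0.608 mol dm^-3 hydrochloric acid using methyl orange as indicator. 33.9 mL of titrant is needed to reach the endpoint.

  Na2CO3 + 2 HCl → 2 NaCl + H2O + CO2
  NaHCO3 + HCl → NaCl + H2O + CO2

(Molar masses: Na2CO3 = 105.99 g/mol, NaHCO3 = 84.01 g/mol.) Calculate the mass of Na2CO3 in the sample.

n(HCl) = 0.0339 × 0.608 = 0.0206 mol
Let x = n(Na2CO3), y = n(NaHCO3).
Titrant: 2x + 1y = 0.0206;  mass: 105.99x + 84.01y = 1.19
Solving, x = 8.73 × 10^-3 mol, y = 3.15 × 10^-3 mol
mass of Na2CO3 = 8.73 × 10^-3 × 105.99 = 0.925 g

0.925 g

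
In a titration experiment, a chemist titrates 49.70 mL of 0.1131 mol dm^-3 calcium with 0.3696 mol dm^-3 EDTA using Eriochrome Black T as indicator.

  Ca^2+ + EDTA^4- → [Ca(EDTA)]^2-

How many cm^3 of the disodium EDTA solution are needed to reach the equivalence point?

15.21 mL

n(Ca2+) = 0.04970 L × 0.1131 mol/L = 5.621 × 10^-3 mol
n(EDTA) = 5.621 × 10^-3 mol (1:1 stoichiometry)
V(EDTA) = 5.621 × 10^-3 mol / 0.3696 mol/L = 0.01521 L = 15.21 mL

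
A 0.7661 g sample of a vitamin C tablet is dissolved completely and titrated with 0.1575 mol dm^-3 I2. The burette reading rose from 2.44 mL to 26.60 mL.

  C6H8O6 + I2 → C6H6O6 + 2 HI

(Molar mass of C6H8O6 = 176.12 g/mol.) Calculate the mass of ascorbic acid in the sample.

0.6702 g

n(I2) = 0.02416 L × 0.1575 mol/L = 3.805 × 10^-3 mol
n(C6H8O6) = 3.805 × 10^-3 mol (1:1 ratio)
mass of C6H8O6 = 3.805 × 10^-3 × 176.12 g/mol = 0.6702 g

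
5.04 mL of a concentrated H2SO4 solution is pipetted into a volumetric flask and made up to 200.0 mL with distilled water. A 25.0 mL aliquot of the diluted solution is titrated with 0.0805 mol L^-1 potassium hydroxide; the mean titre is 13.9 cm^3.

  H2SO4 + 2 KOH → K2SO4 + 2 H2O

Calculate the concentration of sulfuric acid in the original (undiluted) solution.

0.888 mol/L

n(KOH) = 0.0139 × 0.0805 = 1.12 × 10^-3 mol
From the 1:2 ratio, n(H2SO4) in the aliquot = 1/2 × 1.12 × 10^-3 = 5.59 × 10^-4 mol
[H2SO4]_dilute = 5.59 × 10^-4 / 0.0250 = 0.0224 mol/L
Dilution factor = 200.0 / 5.04 = 39.68
[H2SO4]_stock = 0.0224 × 39.68 = 0.888 mol/L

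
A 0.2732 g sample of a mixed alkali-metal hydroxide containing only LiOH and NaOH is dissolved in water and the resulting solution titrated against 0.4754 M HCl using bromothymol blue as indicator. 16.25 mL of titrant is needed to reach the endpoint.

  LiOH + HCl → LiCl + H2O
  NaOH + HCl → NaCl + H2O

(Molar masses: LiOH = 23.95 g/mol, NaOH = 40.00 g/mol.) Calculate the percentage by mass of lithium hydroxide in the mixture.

19.56 %

n(HCl) = 0.01625 × 0.4754 = 7.725 × 10^-3 mol
Let x = n(LiOH), y = n(NaOH).
Titrant: 1x + 1y = 7.725 × 10^-3;  mass: 23.95x + 40.00y = 0.2732
Solving, x = 2.231 × 10^-3 mol, y = 5.494 × 10^-3 mol
mass of LiOH = 2.231 × 10^-3 × 23.95 = 0.05344 g
% LiOH = 0.05344 / 0.2732 × 100 = 19.56 %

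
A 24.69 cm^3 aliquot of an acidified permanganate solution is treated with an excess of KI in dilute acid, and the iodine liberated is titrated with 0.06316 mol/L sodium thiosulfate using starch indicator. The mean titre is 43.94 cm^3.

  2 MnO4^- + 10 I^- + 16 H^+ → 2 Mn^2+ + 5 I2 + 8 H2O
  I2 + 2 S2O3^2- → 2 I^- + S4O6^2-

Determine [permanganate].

0.02248 mol/L

n(S2O3^2-) = 0.04394 × 0.06316 = 2.775 × 10^-3 mol
n(I2) = n(S2O3^2-)/2 = 1.388 × 10^-3 mol
From the 2:5 ratio, n(MnO4^-) in the aliquot = 2/5 × 1.388 × 10^-3 = 5.551 × 10^-4 mol
[MnO4^-] = 5.551 × 10^-4 / 0.02469 = 0.02248 mol/L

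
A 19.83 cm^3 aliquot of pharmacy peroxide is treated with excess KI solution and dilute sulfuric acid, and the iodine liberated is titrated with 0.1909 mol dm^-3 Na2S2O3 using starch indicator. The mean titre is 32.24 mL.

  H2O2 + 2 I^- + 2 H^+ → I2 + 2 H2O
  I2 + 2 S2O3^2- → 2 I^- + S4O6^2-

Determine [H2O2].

0.1552 mol/L

n(S2O3^2-) = 0.03224 × 0.1909 = 6.155 × 10^-3 mol
n(I2) = n(S2O3^2-)/2 = 3.077 × 10^-3 mol
n(H2O2) in the aliquot = 3.077 × 10^-3 mol (1:1 ratio)
[H2O2] = 3.077 × 10^-3 / 0.01983 = 0.1552 mol/L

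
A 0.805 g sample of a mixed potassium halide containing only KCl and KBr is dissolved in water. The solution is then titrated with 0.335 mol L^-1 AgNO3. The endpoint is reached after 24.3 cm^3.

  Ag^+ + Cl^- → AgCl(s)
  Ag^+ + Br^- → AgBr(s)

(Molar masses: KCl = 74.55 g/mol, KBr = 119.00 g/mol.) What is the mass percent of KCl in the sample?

n(AgNO3) = 0.0243 × 0.335 = 8.14 × 10^-3 mol
Let x = n(KCl), y = n(KBr).
Titrant: 1x + 1y = 8.14 × 10^-3;  mass: 74.55x + 119.00y = 0.805
Solving, x = 3.68 × 10^-3 mol, y = 4.46 × 10^-3 mol
mass of KCl = 3.68 × 10^-3 × 74.55 = 0.275 g
% KCl = 0.275 / 0.805 × 100 = 34.1 %

34.1 %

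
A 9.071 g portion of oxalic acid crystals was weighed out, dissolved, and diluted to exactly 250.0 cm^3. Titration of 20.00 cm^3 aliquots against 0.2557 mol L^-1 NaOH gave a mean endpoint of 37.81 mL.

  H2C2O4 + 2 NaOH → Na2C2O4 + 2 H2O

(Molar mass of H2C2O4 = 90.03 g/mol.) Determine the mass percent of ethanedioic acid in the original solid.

n(NaOH) per titration = 0.03781 × 0.2557 = 9.668 × 10^-3 mol
From the 1:2 ratio, n(H2C2O4) in each aliquot = 1/2 × 9.668 × 10^-3 = 4.834 × 10^-3 mol
n(H2C2O4) in the whole flask = 4.834 × 10^-3 × 250.0/20.00 = 0.06043 mol
mass of H2C2O4 = 0.06043 × 90.03 = 5.440 g
% H2C2O4 = 5.440 / 9.071 × 100 = 59.97 %

59.97 %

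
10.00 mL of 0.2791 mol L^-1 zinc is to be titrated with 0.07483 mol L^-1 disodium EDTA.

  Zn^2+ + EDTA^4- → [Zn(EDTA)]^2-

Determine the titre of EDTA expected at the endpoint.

n(Zn2+) = 0.01000 L × 0.2791 mol/L = 2.791 × 10^-3 mol
n(EDTA) = 2.791 × 10^-3 mol (1:1 stoichiometry)
V(EDTA) = 2.791 × 10^-3 mol / 0.07483 mol/L = 0.03730 L = 37.30 mL

37.30 mL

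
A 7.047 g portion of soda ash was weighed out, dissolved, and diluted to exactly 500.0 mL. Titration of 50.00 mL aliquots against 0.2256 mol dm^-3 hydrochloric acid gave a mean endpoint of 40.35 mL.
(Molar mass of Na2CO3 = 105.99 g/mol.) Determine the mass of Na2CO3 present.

Na2CO3 + 2 HCl → 2 NaCl + H2O + CO2
n(HCl) per titration = 0.04035 × 0.2256 = 9.103 × 10^-3 mol
From the 1:2 ratio, n(Na2CO3) in each aliquot = 1/2 × 9.103 × 10^-3 = 4.551 × 10^-3 mol
n(Na2CO3) in the whole flask = 4.551 × 10^-3 × 500.0/50.00 = 0.04551 mol
mass of Na2CO3 = 0.04551 × 105.99 = 4.824 g

4.824 g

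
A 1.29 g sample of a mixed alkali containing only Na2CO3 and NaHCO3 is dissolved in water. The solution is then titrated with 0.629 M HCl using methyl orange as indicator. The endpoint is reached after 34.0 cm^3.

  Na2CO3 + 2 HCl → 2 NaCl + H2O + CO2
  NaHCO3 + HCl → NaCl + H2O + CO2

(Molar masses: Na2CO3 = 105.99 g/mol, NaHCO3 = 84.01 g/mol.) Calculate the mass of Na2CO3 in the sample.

n(HCl) = 0.0340 × 0.629 = 0.0214 mol
Let x = n(Na2CO3), y = n(NaHCO3).
Titrant: 2x + 1y = 0.0214;  mass: 105.99x + 84.01y = 1.29
Solving, x = 8.17 × 10^-3 mol, y = 5.05 × 10^-3 mol
mass of Na2CO3 = 8.17 × 10^-3 × 105.99 = 0.866 g

0.866 g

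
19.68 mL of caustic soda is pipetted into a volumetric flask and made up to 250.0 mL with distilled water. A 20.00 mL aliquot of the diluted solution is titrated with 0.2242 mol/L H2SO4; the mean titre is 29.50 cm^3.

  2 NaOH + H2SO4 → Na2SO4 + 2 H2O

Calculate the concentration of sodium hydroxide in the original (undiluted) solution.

n(H2SO4) = 0.02950 × 0.2242 = 6.614 × 10^-3 mol
From the 2:1 ratio, n(NaOH) in the aliquot = 2/1 × 6.614 × 10^-3 = 0.01323 mol
[NaOH]_dilute = 0.01323 / 0.02000 = 0.6614 mol/L
Dilution factor = 250.0 / 19.68 = 12.70
[NaOH]_stock = 0.6614 × 12.70 = 8.402 mol/L

8.402 mol/L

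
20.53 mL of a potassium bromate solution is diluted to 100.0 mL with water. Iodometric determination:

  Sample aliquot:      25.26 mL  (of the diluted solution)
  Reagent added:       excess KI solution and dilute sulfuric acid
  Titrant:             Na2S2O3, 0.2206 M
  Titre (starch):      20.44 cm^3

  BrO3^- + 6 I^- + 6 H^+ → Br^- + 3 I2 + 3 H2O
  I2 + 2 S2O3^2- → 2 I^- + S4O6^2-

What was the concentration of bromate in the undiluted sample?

n(S2O3^2-) = 0.02044 × 0.2206 = 4.509 × 10^-3 mol
n(I2) = n(S2O3^2-)/2 = 2.255 × 10^-3 mol
From the 1:3 ratio, n(BrO3^-) in the aliquot = 1/3 × 2.255 × 10^-3 = 7.515 × 10^-4 mol
[BrO3^-]_dilute = 7.515 × 10^-4 / 0.02526 = 0.02975 mol/L
[BrO3^-]_original = 0.02975 × 100.0/20.53 = 0.1449 mol/L

0.1449 M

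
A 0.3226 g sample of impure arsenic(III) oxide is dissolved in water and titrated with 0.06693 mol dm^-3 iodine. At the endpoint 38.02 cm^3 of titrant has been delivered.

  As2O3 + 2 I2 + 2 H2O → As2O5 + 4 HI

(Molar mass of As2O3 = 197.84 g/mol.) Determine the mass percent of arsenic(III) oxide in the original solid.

78.03 %

n(I2) = 0.03802 L × 0.06693 mol/L = 2.545 × 10^-3 mol
From the 1:2 ratio, n(As2O3) = 1/2 × 2.545 × 10^-3 = 1.272 × 10^-3 mol
mass of As2O3 = 1.272 × 10^-3 × 197.84 g/mol = 0.2517 g
% As2O3 = 0.2517 / 0.3226 × 100 = 78.03 %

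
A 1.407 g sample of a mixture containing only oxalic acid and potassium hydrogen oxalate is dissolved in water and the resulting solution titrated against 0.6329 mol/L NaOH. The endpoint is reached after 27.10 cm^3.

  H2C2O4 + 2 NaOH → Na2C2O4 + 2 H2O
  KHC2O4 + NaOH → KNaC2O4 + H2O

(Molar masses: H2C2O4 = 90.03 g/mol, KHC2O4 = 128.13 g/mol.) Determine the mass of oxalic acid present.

0.4282 g

n(NaOH) = 0.02710 × 0.6329 = 0.01715 mol
Let x = n(H2C2O4), y = n(KHC2O4).
Titrant: 2x + 1y = 0.01715;  mass: 90.03x + 128.13y = 1.407
Solving, x = 4.756 × 10^-3 mol, y = 7.639 × 10^-3 mol
mass of H2C2O4 = 4.756 × 10^-3 × 90.03 = 0.4282 g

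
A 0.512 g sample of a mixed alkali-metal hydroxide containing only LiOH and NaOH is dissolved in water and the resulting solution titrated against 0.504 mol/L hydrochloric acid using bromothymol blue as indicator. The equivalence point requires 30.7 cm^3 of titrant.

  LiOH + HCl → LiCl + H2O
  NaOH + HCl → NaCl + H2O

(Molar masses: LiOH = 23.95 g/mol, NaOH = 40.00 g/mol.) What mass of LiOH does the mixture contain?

n(HCl) = 0.0307 × 0.504 = 0.0155 mol
Let x = n(LiOH), y = n(NaOH).
Titrant: 1x + 1y = 0.0155;  mass: 23.95x + 40.00y = 0.512
Solving, x = 6.66 × 10^-3 mol, y = 8.81 × 10^-3 mol
mass of LiOH = 6.66 × 10^-3 × 23.95 = 0.160 g

0.160 g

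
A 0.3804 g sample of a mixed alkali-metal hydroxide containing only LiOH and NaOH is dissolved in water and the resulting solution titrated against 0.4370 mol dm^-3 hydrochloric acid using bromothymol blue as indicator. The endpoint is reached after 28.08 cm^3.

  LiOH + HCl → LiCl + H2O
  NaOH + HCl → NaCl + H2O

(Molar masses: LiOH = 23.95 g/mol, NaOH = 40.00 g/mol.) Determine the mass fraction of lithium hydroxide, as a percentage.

n(HCl) = 0.02808 × 0.4370 = 0.01227 mol
Let x = n(LiOH), y = n(NaOH).
Titrant: 1x + 1y = 0.01227;  mass: 23.95x + 40.00y = 0.3804
Solving, x = 6.881 × 10^-3 mol, y = 5.390 × 10^-3 mol
mass of LiOH = 6.881 × 10^-3 × 23.95 = 0.1648 g
% LiOH = 0.1648 / 0.3804 × 100 = 43.32 %

43.32 %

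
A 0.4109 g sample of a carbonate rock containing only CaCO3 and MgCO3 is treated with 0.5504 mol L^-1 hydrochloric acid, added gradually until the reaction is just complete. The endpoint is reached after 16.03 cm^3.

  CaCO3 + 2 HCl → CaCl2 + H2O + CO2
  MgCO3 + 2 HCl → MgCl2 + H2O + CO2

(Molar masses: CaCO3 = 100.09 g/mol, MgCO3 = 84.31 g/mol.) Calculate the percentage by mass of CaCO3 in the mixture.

60.16 %

n(HCl) = 0.01603 × 0.5504 = 8.823 × 10^-3 mol
Let x = n(CaCO3), y = n(MgCO3).
Titrant: 2x + 2y = 8.823 × 10^-3;  mass: 100.09x + 84.31y = 0.4109
Solving, x = 2.470 × 10^-3 mol, y = 1.942 × 10^-3 mol
mass of CaCO3 = 2.470 × 10^-3 × 100.09 = 0.2472 g
% CaCO3 = 0.2472 / 0.4109 × 100 = 60.16 %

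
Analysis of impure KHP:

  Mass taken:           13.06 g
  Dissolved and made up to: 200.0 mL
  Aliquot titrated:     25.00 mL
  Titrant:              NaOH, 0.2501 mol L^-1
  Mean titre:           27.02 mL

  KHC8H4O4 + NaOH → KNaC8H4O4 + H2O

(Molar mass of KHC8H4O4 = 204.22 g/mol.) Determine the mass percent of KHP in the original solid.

n(NaOH) per titration = 0.02702 × 0.2501 = 6.758 × 10^-3 mol
n(KHC8H4O4) in each aliquot = 6.758 × 10^-3 mol (1:1 ratio)
n(KHC8H4O4) in the whole flask = 6.758 × 10^-3 × 200.0/25.00 = 0.05406 mol
mass of KHC8H4O4 = 0.05406 × 204.22 = 11.04 g
% KHC8H4O4 = 11.04 / 13.06 × 100 = 84.54 %

84.54 %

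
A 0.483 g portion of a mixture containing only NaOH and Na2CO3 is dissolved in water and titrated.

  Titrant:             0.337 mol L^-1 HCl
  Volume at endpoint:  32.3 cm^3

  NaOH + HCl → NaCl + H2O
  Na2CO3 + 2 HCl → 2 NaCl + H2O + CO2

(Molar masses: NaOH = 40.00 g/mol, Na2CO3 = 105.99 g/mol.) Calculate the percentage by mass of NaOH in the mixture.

59.8 %

n(HCl) = 0.0323 × 0.337 = 0.0109 mol
Let x = n(NaOH), y = n(Na2CO3).
Titrant: 1x + 2y = 0.0109;  mass: 40.00x + 105.99y = 0.483
Solving, x = 7.22 × 10^-3 mol, y = 1.83 × 10^-3 mol
mass of NaOH = 7.22 × 10^-3 × 40.00 = 0.289 g
% NaOH = 0.289 / 0.483 × 100 = 59.8 %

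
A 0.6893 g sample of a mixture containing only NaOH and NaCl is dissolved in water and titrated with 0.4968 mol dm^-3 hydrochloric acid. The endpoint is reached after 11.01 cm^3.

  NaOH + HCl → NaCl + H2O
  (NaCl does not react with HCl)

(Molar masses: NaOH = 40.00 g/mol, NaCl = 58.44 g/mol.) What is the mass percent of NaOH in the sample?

31.74 %

n(HCl) = 0.01101 × 0.4968 = 5.470 × 10^-3 mol
Let x = n(NaOH), y = n(NaCl).
Titrant: 1x = 5.470 × 10^-3;  mass: 40.00x + 58.44y = 0.6893
Solving, x = 5.470 × 10^-3 mol, y = 8.051 × 10^-3 mol
mass of NaOH = 5.470 × 10^-3 × 40.00 = 0.2188 g
% NaOH = 0.2188 / 0.6893 × 100 = 31.74 %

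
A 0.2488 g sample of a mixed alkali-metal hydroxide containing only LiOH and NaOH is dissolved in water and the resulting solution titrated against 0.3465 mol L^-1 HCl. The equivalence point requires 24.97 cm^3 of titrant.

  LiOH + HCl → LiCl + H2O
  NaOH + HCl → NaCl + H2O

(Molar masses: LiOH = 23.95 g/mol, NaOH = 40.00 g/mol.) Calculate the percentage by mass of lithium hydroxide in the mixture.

n(HCl) = 0.02497 × 0.3465 = 8.652 × 10^-3 mol
Let x = n(LiOH), y = n(NaOH).
Titrant: 1x + 1y = 8.652 × 10^-3;  mass: 23.95x + 40.00y = 0.2488
Solving, x = 6.061 × 10^-3 mol, y = 2.591 × 10^-3 mol
mass of LiOH = 6.061 × 10^-3 × 23.95 = 0.1452 g
% LiOH = 0.1452 / 0.2488 × 100 = 58.35 %

58.35 %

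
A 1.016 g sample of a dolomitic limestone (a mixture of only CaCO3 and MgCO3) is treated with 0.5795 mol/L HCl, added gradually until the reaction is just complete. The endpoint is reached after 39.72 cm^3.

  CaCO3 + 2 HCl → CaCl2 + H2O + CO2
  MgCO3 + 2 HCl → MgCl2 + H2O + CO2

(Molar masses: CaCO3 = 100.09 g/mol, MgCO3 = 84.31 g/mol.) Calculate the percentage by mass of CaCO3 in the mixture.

n(HCl) = 0.03972 × 0.5795 = 0.02302 mol
Let x = n(CaCO3), y = n(MgCO3).
Titrant: 2x + 2y = 0.02302;  mass: 100.09x + 84.31y = 1.016
Solving, x = 2.895 × 10^-3 mol, y = 8.614 × 10^-3 mol
mass of CaCO3 = 2.895 × 10^-3 × 100.09 = 0.2898 g
% CaCO3 = 0.2898 / 1.016 × 100 = 28.52 %

28.52 %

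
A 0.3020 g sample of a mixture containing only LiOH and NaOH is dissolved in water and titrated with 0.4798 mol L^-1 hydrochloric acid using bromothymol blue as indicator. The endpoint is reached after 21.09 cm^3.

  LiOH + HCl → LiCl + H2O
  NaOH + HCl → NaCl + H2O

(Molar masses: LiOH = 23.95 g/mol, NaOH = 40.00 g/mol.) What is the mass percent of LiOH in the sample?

50.77 %

n(HCl) = 0.02109 × 0.4798 = 0.01012 mol
Let x = n(LiOH), y = n(NaOH).
Titrant: 1x + 1y = 0.01012;  mass: 23.95x + 40.00y = 0.3020
Solving, x = 6.402 × 10^-3 mol, y = 3.717 × 10^-3 mol
mass of LiOH = 6.402 × 10^-3 × 23.95 = 0.1533 g
% LiOH = 0.1533 / 0.3020 × 100 = 50.77 %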